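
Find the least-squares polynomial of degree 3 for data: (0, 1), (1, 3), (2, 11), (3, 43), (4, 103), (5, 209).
10/9 + (59/54)x + (-31/18)x² + (53/27)x³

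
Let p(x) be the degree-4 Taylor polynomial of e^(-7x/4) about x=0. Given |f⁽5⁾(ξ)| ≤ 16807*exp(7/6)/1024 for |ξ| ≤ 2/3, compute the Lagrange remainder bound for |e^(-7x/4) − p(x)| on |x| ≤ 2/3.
16807*exp(7/6)/933120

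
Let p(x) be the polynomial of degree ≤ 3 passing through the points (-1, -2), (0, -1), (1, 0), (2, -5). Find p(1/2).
-1/8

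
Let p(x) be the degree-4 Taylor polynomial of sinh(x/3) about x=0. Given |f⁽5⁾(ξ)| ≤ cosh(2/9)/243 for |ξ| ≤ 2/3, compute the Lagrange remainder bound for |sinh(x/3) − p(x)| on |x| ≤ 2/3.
4*cosh(2/9)/885735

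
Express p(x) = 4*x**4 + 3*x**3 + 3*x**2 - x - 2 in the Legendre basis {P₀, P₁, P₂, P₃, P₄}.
(-1/5)P₀ + (4/5)P₁ + (30/7)P₂ + (6/5)P₃ + (32/35)P₄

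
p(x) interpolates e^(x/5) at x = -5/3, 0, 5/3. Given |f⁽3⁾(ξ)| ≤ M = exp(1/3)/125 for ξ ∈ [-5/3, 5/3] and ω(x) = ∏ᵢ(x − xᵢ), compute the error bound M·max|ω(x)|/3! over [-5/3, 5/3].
sqrt(3)*exp(1/3)/729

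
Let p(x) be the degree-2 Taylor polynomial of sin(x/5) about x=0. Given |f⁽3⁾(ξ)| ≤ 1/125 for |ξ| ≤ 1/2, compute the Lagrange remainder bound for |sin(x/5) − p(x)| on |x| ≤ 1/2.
1/6000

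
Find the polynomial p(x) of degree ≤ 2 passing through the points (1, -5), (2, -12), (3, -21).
-x**2 - 4*x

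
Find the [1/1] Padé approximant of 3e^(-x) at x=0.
(3 - 3*x/2)/(x/2 + 1)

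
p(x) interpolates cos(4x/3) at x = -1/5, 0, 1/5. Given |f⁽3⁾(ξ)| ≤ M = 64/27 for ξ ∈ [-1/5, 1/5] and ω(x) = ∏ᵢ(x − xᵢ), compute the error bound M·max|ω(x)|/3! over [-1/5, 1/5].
64*sqrt(3)/91125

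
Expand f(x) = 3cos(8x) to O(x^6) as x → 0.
3 - 96*x**2 + 512*x**4 + O(x**6)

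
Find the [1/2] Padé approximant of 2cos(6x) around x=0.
2/(18*x**2 + 1)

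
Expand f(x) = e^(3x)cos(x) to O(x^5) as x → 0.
1 + 3*x + 4*x**2 + 3*x**3 + 7*x**4/6 + O(x**5)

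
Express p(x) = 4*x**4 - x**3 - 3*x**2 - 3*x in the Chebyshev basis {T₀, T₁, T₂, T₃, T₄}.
(-15/4)T₁ + (1/2)T₂ + (-1/4)T₃ + (1/2)T₄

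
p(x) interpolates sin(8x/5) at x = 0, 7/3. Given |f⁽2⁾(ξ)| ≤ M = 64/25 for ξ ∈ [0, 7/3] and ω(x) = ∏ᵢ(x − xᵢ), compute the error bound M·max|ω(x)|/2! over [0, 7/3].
392/225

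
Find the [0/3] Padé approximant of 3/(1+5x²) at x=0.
3/(5*x**2 + 1)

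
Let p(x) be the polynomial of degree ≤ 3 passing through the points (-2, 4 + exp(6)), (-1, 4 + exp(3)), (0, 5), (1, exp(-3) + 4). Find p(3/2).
((-5*exp(6) + 29 + 21*exp(3))*exp(3) + 35)*exp(-3)/16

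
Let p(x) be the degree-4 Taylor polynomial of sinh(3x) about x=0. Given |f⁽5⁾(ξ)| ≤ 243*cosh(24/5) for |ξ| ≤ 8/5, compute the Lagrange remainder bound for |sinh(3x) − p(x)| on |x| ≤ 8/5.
331776*cosh(24/5)/15625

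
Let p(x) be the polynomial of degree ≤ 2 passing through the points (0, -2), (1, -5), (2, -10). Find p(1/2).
-13/4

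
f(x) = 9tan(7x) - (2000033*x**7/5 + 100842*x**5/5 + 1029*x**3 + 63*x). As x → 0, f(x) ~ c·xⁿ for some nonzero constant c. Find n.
9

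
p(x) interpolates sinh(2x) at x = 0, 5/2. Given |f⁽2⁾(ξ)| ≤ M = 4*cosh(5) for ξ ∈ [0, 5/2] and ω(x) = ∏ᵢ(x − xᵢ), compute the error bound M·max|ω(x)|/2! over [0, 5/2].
25*cosh(5)/8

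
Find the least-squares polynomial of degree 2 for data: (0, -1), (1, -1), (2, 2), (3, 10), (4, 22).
-6/7 + (-181/70)x + (29/14)x²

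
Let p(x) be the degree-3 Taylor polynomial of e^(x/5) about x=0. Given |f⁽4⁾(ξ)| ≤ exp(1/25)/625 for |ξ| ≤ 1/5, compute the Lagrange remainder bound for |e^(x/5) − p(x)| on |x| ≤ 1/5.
exp(1/25)/9375000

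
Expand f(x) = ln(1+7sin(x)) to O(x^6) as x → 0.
7*x - 49*x**2/2 + 679*x**3/6 - 7105*x**4/12 + 79303*x**5/24 + O(x**6)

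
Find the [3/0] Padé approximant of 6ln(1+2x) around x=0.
4*x*(4*x**2 - 3*x + 3)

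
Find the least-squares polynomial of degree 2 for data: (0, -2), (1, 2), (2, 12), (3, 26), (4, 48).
-66/35 + (34/35)x + (20/7)x²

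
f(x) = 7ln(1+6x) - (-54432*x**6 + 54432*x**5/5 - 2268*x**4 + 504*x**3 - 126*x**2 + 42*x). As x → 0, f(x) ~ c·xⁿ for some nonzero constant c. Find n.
7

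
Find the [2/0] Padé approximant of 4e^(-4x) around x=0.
32*x**2 - 16*x + 4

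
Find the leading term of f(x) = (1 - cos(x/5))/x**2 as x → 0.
1/50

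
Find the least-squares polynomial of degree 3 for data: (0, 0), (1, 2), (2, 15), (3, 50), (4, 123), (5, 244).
-1/126 + (133/108)x + (-80/63)x² + (233/108)x³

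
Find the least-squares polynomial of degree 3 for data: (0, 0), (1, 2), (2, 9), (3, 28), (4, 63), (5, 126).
-17/126 + (2003/756)x + (-173/126)x² + (127/108)x³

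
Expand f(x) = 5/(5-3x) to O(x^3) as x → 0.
1 + 3*x/5 + 9*x**2/25 + O(x**3)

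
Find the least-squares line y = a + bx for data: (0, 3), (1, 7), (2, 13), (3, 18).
a = 13/5, b = 51/10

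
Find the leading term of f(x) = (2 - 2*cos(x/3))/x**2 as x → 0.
1/9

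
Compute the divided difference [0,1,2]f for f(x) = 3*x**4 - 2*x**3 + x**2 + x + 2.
16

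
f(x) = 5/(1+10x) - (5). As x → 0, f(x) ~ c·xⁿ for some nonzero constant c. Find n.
1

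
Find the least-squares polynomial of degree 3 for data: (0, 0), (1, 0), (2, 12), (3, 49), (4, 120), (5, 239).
(-103/42)x + (13/28)x² + (23/12)x³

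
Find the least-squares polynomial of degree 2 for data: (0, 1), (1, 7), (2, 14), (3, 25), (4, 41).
10/7 + (103/35)x + (12/7)x²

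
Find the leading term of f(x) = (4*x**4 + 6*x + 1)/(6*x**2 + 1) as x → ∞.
2*x**2/3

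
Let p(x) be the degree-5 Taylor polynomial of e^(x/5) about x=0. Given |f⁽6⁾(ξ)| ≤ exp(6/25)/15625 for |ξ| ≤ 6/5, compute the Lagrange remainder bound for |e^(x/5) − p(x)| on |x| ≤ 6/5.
324*exp(6/25)/1220703125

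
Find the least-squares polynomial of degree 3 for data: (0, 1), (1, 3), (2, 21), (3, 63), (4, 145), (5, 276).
19/21 + (-97/126)x + (109/84)x² + (71/36)x³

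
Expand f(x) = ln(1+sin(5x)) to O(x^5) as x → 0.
5*x - 25*x**2/2 + 125*x**3/6 - 625*x**4/12 + O(x**5)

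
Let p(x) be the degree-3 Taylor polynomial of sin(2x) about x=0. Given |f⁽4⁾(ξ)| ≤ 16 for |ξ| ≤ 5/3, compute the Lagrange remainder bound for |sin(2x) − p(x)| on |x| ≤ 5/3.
1250/243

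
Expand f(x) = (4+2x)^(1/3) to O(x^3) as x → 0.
2**(2/3) + 2**(2/3)*x/6 - 2**(2/3)*x**2/36 + O(x**3)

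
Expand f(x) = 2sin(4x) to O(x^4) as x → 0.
8*x - 64*x**3/3 + O(x**4)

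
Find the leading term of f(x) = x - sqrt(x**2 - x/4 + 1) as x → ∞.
1/8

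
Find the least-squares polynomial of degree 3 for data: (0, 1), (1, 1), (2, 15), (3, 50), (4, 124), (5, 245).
37/42 + (-319/252)x + (-5/42)x² + (73/36)x³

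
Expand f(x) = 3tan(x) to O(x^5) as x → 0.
3*x + x**3 + O(x**5)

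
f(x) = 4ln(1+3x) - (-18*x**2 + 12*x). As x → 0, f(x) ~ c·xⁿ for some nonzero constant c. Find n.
3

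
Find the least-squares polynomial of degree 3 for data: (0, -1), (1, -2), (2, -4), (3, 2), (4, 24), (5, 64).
-97/126 + (-71/756)x + (-26/9)x² + (119/108)x³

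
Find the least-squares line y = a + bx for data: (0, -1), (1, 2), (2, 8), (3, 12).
a = -3/2, b = 9/2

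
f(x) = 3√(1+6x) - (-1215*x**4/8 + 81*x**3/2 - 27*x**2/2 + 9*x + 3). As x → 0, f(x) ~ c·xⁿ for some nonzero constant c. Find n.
5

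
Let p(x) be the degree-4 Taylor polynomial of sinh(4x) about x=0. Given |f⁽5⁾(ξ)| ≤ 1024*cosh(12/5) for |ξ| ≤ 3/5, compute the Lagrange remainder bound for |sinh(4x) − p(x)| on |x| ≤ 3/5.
10368*cosh(12/5)/15625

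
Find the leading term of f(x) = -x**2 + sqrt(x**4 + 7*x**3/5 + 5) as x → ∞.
7*x/10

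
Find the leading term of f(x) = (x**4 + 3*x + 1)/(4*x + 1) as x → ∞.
x**3/4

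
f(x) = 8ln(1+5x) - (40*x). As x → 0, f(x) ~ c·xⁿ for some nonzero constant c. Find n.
2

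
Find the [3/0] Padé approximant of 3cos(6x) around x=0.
3 - 54*x**2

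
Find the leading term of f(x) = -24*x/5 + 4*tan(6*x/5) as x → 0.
288*x**3/125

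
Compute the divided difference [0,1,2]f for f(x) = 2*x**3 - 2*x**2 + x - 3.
4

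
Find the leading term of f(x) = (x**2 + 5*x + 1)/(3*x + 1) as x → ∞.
x/3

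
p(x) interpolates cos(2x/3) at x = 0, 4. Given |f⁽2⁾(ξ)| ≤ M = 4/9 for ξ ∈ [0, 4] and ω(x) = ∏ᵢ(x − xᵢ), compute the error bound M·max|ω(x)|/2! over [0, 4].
8/9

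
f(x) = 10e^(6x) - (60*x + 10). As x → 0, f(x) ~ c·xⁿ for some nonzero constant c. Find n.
2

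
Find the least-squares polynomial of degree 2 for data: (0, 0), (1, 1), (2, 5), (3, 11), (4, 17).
-2/7 + (34/35)x + (6/7)x²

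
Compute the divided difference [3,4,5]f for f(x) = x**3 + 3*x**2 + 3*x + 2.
15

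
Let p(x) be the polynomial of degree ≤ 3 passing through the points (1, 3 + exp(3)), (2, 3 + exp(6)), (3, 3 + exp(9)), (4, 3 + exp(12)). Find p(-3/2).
-105*exp(12)/16 - 495*exp(6)/16 + 3 + 231*exp(3)/16 + 385*exp(9)/16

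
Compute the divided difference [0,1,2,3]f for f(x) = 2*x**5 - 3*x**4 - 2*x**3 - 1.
30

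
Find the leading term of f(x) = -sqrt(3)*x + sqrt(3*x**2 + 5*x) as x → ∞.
5*sqrt(3)/6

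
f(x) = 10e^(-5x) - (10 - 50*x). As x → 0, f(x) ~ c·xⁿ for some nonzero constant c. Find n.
2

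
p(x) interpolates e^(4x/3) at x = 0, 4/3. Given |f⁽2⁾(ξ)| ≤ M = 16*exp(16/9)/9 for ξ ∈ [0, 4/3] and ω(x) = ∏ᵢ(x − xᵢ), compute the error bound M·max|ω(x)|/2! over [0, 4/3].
32*exp(16/9)/81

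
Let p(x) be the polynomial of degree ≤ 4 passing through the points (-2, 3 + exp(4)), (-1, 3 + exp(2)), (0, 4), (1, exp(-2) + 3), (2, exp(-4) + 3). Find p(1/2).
(-5 + 60*exp(2) + (-20*exp(2) + 3*exp(4) + 474)*exp(4))*exp(-4)/128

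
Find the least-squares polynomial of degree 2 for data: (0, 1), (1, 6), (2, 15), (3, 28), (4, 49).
47/35 + (53/35)x + (18/7)x²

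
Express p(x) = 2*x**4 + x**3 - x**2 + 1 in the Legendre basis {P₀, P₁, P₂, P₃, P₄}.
(16/15)P₀ + (3/5)P₁ + (10/21)P₂ + (2/5)P₃ + (16/35)P₄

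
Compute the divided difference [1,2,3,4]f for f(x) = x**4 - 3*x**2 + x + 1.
10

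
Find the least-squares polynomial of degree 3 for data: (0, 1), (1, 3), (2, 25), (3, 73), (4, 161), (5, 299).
17/21 + (-22/9)x + (74/21)x² + (16/9)x³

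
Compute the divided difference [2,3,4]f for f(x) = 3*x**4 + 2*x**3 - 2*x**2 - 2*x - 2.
181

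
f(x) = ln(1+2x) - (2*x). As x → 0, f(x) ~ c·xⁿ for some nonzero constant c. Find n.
2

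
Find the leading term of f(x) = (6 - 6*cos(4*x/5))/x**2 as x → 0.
48/25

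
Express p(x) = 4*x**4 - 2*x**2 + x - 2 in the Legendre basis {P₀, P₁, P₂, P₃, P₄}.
(-28/15)P₀ + P₁ + (20/21)P₂ + (32/35)P₄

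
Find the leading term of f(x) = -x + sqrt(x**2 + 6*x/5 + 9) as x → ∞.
3/5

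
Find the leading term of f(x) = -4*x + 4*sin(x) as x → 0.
-2*x**3/3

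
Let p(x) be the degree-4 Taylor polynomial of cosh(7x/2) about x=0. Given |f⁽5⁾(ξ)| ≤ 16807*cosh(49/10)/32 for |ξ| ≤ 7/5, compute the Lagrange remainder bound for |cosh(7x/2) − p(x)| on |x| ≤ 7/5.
282475249*cosh(49/10)/12000000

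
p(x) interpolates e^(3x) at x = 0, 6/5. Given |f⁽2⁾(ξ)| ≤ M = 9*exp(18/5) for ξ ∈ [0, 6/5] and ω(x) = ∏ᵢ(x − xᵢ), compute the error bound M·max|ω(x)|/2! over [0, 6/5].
81*exp(18/5)/50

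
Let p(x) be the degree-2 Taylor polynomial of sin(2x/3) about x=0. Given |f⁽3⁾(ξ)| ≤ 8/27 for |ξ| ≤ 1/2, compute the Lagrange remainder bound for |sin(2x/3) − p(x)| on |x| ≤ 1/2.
1/162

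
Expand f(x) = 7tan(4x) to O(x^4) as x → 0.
28*x + 448*x**3/3 + O(x**4)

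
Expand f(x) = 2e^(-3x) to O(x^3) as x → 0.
2 - 6*x + 9*x**2 + O(x**3)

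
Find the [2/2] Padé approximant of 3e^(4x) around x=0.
(4*x**2 + 6*x + 3)/(4*x**2/3 - 2*x + 1)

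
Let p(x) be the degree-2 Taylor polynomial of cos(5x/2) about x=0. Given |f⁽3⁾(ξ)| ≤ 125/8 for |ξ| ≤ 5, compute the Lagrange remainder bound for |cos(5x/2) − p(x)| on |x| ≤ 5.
15625/48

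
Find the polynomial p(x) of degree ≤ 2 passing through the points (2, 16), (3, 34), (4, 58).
3*x**2 + 3*x - 2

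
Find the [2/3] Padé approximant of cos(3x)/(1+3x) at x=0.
(1 - 15*x**2/4)/(9*x**3/4 + 3*x**2/4 + 3*x + 1)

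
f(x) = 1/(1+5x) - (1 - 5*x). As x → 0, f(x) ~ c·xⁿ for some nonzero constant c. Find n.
2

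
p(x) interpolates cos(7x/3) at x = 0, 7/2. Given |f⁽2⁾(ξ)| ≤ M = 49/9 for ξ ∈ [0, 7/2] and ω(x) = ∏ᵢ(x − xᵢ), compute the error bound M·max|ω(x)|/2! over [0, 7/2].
2401/288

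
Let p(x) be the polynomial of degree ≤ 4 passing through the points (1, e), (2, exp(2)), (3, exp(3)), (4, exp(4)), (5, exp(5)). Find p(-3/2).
e*(-5460*exp(3) - 8580*e + 3003 + 1155*exp(4) + 10010*exp(2))/128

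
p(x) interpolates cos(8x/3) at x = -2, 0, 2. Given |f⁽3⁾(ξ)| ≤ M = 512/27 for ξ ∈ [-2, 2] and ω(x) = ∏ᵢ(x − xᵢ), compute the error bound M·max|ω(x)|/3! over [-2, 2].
4096*sqrt(3)/729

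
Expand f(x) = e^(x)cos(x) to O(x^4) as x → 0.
1 + x - x**3/3 + O(x**4)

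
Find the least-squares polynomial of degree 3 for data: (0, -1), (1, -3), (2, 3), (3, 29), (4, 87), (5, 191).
-67/63 + (-253/189)x + (-317/126)x² + (113/54)x³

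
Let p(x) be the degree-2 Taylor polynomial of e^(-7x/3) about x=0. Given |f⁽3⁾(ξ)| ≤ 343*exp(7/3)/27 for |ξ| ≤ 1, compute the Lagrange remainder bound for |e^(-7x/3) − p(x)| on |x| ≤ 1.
343*exp(7/3)/162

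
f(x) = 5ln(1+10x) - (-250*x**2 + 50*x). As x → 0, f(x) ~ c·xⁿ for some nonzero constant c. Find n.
3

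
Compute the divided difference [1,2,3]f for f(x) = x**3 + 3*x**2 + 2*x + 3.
9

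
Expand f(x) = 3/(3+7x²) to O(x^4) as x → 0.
1 - 7*x**2/3 + O(x**4)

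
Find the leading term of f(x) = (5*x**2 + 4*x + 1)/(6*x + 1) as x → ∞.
5*x/6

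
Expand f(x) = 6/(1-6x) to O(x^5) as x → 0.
6 + 36*x + 216*x**2 + 1296*x**3 + 7776*x**4 + O(x**5)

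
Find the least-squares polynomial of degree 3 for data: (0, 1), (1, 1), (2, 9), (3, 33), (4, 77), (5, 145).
73/63 + (-713/189)x + (142/63)x² + (23/27)x³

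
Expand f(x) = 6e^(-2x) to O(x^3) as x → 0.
6 - 12*x + 12*x**2 + O(x**3)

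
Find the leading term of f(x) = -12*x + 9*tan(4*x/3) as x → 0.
64*x**3/9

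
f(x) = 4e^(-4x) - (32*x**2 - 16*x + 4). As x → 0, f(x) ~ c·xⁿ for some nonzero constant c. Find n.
3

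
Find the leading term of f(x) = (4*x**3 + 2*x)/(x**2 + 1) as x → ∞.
4*x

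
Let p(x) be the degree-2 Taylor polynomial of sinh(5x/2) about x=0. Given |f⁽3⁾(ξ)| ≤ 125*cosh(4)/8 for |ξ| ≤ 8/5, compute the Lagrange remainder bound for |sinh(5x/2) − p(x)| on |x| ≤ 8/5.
32*cosh(4)/3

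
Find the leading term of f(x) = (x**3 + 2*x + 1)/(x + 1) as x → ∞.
x**2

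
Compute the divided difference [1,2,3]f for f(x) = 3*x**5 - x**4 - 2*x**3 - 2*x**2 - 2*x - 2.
231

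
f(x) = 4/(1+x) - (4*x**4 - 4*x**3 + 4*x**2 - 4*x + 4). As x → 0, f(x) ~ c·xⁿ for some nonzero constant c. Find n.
5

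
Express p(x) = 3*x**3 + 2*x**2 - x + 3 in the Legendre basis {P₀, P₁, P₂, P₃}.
(11/3)P₀ + (4/5)P₁ + (4/3)P₂ + (6/5)P₃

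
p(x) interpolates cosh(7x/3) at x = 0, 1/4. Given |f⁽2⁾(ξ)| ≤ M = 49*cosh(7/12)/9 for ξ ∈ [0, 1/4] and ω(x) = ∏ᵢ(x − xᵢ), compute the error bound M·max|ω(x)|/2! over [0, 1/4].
49*cosh(7/12)/1152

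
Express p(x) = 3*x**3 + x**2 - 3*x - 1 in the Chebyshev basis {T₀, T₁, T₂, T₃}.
(-1/2)T₀ + (-3/4)T₁ + (1/2)T₂ + (3/4)T₃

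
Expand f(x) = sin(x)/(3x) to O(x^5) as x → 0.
1/3 - x**2/18 + x**4/360 + O(x**5)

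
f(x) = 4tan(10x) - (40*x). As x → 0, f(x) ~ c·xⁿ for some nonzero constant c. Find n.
3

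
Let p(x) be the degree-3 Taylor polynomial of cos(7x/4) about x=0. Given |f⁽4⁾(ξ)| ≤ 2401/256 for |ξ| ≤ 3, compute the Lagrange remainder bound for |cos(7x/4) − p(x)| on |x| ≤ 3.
64827/2048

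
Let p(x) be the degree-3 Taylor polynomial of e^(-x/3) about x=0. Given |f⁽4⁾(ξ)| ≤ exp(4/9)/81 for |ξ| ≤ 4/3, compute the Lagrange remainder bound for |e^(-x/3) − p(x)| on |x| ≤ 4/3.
32*exp(4/9)/19683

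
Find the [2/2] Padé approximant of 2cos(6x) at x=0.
(2 - 30*x**2)/(3*x**2 + 1)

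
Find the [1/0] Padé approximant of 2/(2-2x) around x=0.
x + 1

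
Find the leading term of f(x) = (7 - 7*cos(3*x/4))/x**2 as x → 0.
63/32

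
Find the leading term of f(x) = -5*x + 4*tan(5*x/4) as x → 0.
125*x**3/48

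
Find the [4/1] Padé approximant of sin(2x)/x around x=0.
4*x**4/15 - 4*x**2/3 + 2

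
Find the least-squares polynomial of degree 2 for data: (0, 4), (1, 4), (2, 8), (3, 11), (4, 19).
138/35 + (-41/70)x + (15/14)x²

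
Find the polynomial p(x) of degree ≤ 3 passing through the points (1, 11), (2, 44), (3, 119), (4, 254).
3*x**3 + 3*x**2 + 3*x + 2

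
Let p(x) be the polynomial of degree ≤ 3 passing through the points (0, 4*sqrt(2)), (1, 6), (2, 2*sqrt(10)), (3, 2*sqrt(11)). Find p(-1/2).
-105/8 - 5*sqrt(11)/8 + 21*sqrt(10)/8 + 35*sqrt(2)/4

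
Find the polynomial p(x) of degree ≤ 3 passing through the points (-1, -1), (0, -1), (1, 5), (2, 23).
x**3 + 3*x**2 + 2*x - 1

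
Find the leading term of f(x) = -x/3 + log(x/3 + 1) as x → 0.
-x**2/18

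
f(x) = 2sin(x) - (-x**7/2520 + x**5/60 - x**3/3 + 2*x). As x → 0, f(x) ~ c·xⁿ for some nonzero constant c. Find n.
9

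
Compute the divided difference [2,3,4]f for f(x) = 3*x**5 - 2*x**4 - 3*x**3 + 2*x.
718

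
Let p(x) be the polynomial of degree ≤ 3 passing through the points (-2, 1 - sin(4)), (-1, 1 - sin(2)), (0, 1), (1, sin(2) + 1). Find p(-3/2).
-7*sin(2)/8 - 5*sin(4)/16 + 1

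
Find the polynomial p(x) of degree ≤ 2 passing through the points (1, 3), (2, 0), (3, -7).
-2*x**2 + 3*x + 2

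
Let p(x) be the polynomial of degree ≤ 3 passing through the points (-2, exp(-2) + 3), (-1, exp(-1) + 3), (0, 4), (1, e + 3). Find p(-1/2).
(-1 + 9*e + (57 - e)*exp(2))*exp(-2)/16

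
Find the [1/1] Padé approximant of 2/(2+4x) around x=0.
1/(2*x + 1)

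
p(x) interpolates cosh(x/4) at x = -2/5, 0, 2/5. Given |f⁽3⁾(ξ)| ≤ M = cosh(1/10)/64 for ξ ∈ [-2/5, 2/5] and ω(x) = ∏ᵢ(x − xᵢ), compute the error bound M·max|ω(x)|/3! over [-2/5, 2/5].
sqrt(3)*cosh(1/10)/27000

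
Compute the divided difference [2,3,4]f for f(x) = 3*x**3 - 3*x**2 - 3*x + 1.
24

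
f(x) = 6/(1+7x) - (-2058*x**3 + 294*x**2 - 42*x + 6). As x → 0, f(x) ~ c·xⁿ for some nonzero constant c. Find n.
4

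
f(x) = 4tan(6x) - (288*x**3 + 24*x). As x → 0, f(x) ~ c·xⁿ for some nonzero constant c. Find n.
5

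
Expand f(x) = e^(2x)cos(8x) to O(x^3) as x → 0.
1 + 2*x - 30*x**2 + O(x**3)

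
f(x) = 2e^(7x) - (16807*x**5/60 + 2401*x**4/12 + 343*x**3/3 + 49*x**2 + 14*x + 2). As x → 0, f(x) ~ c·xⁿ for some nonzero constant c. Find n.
6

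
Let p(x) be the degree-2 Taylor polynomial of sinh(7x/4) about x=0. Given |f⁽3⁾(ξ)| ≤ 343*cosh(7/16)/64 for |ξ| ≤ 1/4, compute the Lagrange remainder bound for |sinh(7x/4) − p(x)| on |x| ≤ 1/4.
343*cosh(7/16)/24576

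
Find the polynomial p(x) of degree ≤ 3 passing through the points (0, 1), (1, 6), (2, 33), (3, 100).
3*x**3 + 2*x**2 + 1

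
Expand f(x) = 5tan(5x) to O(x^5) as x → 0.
25*x + 625*x**3/3 + O(x**5)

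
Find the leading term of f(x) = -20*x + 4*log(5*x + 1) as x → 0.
-50*x**2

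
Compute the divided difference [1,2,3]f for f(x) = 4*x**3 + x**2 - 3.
25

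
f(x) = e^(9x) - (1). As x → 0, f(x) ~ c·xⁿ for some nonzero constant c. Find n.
1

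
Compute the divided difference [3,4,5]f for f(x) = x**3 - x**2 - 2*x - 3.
11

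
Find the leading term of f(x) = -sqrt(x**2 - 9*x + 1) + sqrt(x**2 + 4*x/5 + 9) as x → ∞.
49/10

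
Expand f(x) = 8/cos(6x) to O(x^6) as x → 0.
8 + 144*x**2 + 2160*x**4 + O(x**6)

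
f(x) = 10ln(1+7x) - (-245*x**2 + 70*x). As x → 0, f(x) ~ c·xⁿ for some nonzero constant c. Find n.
3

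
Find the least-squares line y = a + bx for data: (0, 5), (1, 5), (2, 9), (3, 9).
a = 23/5, b = 8/5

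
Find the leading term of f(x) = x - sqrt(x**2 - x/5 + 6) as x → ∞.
1/10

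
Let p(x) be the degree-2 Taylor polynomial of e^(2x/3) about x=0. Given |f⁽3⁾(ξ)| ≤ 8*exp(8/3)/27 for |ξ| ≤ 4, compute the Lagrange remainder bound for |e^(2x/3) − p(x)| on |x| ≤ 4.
256*exp(8/3)/81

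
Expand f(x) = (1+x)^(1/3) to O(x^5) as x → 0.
1 + x/3 - x**2/9 + 5*x**3/81 - 10*x**4/243 + O(x**5)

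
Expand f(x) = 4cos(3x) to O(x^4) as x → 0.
4 - 18*x**2 + O(x**4)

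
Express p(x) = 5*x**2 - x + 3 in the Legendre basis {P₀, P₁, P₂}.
(14/3)P₀ - P₁ + (10/3)P₂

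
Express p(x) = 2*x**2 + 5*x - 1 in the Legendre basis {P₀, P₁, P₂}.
(-1/3)P₀ + (5)P₁ + (4/3)P₂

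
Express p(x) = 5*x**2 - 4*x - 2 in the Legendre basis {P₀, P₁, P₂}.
(-1/3)P₀ + (-4)P₁ + (10/3)P₂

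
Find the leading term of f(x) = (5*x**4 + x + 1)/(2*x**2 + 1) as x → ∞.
5*x**2/2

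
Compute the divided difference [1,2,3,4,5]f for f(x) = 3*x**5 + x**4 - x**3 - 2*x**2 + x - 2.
46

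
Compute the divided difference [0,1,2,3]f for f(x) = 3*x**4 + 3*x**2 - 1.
18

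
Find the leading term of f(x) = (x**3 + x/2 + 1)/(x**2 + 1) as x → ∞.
x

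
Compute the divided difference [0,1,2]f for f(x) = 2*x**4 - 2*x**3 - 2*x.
8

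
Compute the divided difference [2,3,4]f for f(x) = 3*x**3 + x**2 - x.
28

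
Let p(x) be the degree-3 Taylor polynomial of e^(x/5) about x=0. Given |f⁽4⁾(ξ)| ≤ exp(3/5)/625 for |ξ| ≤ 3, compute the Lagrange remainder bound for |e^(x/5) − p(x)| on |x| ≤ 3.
27*exp(3/5)/5000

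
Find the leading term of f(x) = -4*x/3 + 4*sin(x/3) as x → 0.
-2*x**3/81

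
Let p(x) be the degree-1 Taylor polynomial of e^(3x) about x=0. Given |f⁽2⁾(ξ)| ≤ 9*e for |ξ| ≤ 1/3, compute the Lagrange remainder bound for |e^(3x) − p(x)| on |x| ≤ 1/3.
e/2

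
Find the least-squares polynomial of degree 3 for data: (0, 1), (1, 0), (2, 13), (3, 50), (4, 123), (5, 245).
8/9 + (-589/189)x + (155/252)x² + (211/108)x³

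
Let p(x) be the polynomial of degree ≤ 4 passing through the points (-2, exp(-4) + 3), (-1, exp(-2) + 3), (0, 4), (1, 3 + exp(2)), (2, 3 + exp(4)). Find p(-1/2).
(-5 + 60*exp(2) + (-20*exp(2) + 3*exp(4) + 474)*exp(4))*exp(-4)/128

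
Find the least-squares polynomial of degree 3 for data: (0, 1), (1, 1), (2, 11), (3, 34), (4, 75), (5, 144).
16/21 + (-71/63)x + (13/12)x² + (35/36)x³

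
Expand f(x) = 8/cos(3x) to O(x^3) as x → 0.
8 + 36*x**2 + O(x**3)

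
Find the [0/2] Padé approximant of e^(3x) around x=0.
1/(9*x**2/2 - 3*x + 1)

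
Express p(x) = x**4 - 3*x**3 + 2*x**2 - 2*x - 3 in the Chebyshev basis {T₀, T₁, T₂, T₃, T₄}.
(-13/8)T₀ + (-17/4)T₁ + (3/2)T₂ + (-3/4)T₃ + (1/8)T₄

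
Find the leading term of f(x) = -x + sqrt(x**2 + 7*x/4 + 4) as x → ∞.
7/8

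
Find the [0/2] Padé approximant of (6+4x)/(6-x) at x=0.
1/(5*x**2/9 - 5*x/6 + 1)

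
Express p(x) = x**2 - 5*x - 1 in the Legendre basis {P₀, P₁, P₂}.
(-2/3)P₀ + (-5)P₁ + (2/3)P₂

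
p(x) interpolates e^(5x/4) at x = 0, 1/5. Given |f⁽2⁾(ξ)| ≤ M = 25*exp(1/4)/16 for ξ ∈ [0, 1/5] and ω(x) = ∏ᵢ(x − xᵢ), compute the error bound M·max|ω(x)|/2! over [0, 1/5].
exp(1/4)/128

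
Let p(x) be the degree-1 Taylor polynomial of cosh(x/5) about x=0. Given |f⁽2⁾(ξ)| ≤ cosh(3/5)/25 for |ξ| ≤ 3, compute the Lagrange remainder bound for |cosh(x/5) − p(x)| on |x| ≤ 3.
9*cosh(3/5)/50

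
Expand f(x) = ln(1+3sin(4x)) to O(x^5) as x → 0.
12*x - 72*x**2 + 544*x**3 - 4800*x**4 + O(x**5)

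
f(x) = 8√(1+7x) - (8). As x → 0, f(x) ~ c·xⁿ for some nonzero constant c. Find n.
1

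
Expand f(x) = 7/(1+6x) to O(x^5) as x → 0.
7 - 42*x + 252*x**2 - 1512*x**3 + 9072*x**4 + O(x**5)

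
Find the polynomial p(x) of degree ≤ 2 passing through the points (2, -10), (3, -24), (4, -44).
-3*x**2 + x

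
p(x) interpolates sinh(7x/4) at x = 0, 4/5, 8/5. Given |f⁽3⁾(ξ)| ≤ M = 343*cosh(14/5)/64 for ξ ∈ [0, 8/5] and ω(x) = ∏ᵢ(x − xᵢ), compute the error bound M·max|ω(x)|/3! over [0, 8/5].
343*sqrt(3)*cosh(14/5)/3375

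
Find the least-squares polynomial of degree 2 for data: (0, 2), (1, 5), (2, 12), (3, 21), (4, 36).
74/35 + (34/35)x + (13/7)x²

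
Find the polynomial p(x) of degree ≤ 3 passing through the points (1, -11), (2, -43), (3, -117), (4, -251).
-3*x**3 - 3*x**2 - 2*x - 3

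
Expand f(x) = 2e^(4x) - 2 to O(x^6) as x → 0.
8*x + 16*x**2 + 64*x**3/3 + 64*x**4/3 + 256*x**5/15 + O(x**6)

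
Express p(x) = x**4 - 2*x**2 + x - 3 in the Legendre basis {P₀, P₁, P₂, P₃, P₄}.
(-52/15)P₀ + P₁ + (-16/21)P₂ + (8/35)P₄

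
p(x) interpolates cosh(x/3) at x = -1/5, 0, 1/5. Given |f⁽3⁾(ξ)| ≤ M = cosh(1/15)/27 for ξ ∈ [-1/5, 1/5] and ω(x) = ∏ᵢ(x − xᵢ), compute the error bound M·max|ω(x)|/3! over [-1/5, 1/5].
sqrt(3)*cosh(1/15)/91125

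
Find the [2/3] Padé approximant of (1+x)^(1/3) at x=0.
(7*x**2/18 + 4*x/3 + 1)/(-x**3/162 + x**2/6 + x + 1)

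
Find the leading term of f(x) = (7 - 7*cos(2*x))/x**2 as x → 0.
14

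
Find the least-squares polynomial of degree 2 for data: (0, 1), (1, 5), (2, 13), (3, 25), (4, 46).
10/7 + (1/7)x + (19/7)x²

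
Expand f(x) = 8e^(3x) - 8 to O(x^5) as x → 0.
24*x + 36*x**2 + 36*x**3 + 27*x**4 + O(x**5)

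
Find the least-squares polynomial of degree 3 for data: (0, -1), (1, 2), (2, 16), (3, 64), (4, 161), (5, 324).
-47/63 + (359/378)x + (-253/126)x² + (80/27)x³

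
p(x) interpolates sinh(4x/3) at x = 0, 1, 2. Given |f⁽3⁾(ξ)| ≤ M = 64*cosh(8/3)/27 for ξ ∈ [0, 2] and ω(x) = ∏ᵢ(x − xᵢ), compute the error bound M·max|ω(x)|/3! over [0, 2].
64*sqrt(3)*cosh(8/3)/729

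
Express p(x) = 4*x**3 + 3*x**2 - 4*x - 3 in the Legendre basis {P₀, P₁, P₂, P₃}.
(-2)P₀ + (-8/5)P₁ + (2)P₂ + (8/5)P₃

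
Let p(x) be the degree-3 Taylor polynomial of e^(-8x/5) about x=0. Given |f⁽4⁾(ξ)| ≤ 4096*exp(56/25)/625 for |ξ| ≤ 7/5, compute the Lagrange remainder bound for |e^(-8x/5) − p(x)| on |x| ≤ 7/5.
1229312*exp(56/25)/1171875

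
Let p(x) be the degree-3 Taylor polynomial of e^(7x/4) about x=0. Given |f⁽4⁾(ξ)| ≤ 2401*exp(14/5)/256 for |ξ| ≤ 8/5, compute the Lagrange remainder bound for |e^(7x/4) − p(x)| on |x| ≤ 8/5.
4802*exp(14/5)/1875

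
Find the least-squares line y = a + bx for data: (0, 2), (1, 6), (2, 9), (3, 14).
a = 19/10, b = 39/10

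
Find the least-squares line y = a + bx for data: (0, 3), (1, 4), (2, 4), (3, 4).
a = 33/10, b = 3/10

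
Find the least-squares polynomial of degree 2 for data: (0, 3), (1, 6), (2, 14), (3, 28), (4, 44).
97/35 + (44/35)x + (16/7)x²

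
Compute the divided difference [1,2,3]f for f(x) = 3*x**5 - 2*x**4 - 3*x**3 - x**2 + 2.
201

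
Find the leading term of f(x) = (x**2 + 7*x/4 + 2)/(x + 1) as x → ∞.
x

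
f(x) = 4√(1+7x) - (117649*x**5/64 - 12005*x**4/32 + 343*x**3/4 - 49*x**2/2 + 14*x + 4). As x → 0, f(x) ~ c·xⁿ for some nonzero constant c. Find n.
6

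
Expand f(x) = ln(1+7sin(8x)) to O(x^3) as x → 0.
56*x - 1568*x**2 + O(x**3)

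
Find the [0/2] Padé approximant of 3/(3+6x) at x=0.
1/(2*x + 1)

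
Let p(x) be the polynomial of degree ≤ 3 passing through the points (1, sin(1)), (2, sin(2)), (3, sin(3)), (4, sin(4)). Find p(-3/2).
-495*sin(2)/16 + 385*sin(3)/16 - 105*sin(4)/16 + 231*sin(1)/16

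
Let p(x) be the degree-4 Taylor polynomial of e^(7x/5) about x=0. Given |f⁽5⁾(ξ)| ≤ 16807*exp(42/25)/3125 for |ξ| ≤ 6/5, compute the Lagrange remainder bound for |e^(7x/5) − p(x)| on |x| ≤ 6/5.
5445468*exp(42/25)/48828125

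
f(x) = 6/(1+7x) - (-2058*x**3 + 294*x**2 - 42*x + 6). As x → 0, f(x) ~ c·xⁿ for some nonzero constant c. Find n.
4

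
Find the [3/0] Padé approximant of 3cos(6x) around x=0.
3 - 54*x**2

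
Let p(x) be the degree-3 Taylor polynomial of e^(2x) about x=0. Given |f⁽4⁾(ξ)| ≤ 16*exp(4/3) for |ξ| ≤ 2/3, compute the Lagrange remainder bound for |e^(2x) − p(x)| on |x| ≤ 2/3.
32*exp(4/3)/243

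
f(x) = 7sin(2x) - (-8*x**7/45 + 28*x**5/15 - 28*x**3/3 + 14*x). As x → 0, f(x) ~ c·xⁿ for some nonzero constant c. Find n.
9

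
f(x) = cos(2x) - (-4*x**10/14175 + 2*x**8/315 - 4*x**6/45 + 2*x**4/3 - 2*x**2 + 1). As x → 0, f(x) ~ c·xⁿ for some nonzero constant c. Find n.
12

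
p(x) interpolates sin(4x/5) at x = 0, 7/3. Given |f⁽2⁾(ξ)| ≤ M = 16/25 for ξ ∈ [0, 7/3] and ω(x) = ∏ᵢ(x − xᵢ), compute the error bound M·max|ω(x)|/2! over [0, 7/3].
98/225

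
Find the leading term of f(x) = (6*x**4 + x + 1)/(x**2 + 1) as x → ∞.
6*x**2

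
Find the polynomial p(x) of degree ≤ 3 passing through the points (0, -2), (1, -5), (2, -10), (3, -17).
-x**2 - 2*x - 2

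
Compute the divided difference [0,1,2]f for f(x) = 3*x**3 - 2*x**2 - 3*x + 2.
7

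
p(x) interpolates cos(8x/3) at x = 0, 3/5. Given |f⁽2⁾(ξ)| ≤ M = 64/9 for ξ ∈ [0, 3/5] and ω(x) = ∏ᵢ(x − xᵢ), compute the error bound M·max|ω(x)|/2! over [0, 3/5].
8/25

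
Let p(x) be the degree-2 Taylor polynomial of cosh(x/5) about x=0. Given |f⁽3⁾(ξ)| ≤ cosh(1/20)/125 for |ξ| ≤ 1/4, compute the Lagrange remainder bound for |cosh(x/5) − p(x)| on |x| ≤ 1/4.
cosh(1/20)/48000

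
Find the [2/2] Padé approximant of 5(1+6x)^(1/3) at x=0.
(140*x**2/3 + 35*x + 5)/(10*x**2/3 + 5*x + 1)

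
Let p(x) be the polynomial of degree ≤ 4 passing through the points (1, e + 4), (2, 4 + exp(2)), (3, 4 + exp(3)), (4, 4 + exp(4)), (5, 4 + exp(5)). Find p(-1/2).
-385*exp(4)/32 - 693*exp(2)/32 + 4 + 1155*e/128 + 315*exp(5)/128 + 1485*exp(3)/64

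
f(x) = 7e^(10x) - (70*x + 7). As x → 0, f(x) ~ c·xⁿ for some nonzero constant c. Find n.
2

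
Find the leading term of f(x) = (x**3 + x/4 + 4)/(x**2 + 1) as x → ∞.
x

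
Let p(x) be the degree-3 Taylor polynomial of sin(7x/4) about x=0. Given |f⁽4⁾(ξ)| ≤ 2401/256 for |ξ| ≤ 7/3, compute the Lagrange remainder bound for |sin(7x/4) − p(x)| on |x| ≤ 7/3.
5764801/497664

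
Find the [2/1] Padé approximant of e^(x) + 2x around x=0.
(-x**2/2 + 8*x/3 + 1)/(1 - x/3)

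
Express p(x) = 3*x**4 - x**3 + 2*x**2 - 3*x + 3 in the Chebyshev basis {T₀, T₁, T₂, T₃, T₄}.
(41/8)T₀ + (-15/4)T₁ + (5/2)T₂ + (-1/4)T₃ + (3/8)T₄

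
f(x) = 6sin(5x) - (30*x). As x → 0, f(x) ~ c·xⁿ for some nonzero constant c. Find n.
3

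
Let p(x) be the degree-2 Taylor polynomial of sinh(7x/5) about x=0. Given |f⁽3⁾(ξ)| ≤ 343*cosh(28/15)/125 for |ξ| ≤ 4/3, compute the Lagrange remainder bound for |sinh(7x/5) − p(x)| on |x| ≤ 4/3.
10976*cosh(28/15)/10125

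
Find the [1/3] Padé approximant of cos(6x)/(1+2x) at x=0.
(1 - 15*x/2)/(-99*x**3 + 3*x**2 - 11*x/2 + 1)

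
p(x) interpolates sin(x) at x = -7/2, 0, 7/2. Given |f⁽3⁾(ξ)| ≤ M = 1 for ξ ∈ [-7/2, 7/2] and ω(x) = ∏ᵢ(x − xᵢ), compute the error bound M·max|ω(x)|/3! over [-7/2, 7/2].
343*sqrt(3)/216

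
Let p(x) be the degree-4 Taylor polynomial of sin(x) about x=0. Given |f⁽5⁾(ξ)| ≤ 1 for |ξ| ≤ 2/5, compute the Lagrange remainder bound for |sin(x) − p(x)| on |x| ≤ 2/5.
4/46875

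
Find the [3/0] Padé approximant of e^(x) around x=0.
x**3/6 + x**2/2 + x + 1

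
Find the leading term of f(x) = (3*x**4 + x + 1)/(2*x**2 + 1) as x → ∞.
3*x**2/2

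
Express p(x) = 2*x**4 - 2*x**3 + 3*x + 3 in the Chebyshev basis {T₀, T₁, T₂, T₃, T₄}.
(15/4)T₀ + (3/2)T₁ + T₂ + (-1/2)T₃ + (1/4)T₄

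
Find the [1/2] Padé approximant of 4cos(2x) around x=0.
4/(2*x**2 + 1)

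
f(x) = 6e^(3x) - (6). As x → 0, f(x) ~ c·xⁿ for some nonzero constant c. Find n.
1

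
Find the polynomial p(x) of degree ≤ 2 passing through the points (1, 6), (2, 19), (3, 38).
3*x**2 + 4*x - 1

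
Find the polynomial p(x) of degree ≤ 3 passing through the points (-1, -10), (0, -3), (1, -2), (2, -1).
x**3 - 3*x**2 + 3*x - 3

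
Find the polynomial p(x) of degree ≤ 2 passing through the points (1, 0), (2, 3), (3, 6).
3*x - 3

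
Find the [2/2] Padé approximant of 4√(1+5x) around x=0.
(125*x**2/4 + 25*x + 4)/(25*x**2/16 + 15*x/4 + 1)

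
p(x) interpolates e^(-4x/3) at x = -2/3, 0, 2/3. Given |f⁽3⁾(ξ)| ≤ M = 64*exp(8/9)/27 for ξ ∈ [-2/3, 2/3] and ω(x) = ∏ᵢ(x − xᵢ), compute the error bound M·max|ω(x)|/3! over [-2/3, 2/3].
512*sqrt(3)*exp(8/9)/19683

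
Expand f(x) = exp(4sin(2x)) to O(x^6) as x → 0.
1 + 8*x + 32*x**2 + 80*x**3 + 128*x**4 + 1552*x**5/15 + O(x**6)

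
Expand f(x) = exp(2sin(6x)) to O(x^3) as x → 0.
1 + 12*x + 72*x**2 + O(x**3)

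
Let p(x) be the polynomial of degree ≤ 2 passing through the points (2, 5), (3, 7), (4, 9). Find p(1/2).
2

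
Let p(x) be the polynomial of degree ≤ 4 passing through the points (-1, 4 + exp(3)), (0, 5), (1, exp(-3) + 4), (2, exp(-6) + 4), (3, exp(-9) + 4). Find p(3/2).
(-5 + 60*exp(3) + 90*exp(6) + 3*(exp(3) + 164)*exp(9))*exp(-9)/128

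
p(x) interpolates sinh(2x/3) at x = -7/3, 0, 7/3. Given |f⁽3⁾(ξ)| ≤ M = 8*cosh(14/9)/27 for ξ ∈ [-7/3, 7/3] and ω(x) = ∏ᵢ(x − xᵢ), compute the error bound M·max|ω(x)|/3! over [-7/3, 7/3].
2744*sqrt(3)*cosh(14/9)/19683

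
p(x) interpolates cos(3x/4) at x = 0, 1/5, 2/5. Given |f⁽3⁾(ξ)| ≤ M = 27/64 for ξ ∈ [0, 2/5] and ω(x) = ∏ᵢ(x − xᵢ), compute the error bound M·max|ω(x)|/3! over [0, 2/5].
sqrt(3)/8000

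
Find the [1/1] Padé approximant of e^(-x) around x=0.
(1 - x/2)/(x/2 + 1)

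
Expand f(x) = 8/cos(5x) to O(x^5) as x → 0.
8 + 100*x**2 + 3125*x**4/3 + O(x**5)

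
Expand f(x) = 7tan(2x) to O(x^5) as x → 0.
14*x + 56*x**3/3 + O(x**5)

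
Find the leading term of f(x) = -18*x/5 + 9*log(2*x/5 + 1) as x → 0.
-18*x**2/25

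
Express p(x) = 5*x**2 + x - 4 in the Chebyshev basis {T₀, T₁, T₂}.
(-3/2)T₀ + T₁ + (5/2)T₂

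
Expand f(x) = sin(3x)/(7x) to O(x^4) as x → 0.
3/7 - 9*x**2/14 + O(x**4)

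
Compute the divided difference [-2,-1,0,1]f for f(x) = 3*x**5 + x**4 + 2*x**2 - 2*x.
13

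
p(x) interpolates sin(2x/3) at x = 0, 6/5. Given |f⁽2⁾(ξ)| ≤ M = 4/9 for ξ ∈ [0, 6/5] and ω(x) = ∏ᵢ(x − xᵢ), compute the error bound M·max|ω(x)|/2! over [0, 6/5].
2/25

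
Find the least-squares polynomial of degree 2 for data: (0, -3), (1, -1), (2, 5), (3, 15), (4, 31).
-99/35 + (-26/35)x + (16/7)x²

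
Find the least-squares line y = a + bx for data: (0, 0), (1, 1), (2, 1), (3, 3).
a = -1/10, b = 9/10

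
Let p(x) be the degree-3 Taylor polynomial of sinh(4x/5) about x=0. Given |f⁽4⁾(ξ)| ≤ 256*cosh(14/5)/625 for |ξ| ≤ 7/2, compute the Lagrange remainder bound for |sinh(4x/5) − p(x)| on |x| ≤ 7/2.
4802*cosh(14/5)/1875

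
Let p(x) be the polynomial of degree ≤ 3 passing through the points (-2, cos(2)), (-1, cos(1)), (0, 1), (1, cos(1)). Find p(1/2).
cos(2)/16 + 15/16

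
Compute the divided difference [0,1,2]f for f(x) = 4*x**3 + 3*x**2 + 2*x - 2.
15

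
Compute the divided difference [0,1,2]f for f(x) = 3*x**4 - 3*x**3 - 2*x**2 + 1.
10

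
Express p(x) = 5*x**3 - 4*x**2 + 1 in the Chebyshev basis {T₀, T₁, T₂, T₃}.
-T₀ + (15/4)T₁ + (-2)T₂ + (5/4)T₃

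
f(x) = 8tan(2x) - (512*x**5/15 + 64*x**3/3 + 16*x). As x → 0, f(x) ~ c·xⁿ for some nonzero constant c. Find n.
7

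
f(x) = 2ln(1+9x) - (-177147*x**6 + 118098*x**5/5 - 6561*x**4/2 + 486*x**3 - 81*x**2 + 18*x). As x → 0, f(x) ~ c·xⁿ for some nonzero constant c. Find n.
7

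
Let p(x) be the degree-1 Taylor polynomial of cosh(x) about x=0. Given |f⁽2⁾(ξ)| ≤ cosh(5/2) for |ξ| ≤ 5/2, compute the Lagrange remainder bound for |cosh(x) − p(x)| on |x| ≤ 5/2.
25*cosh(5/2)/8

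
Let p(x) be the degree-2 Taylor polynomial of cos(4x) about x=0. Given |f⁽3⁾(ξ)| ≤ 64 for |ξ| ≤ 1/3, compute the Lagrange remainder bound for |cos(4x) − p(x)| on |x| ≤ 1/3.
32/81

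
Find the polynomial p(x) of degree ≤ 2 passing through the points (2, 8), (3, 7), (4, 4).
-x**2 + 4*x + 4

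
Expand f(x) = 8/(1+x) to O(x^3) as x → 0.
8 - 8*x + 8*x**2 + O(x**3)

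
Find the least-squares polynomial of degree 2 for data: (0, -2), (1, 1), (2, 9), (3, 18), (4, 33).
-71/35 + (109/70)x + (25/14)x²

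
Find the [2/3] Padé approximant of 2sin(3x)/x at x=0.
(6 - 63*x**2/10)/(9*x**2/20 + 1)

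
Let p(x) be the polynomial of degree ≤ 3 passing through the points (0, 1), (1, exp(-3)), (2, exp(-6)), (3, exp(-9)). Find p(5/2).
(-5*exp(6) + 5 + 15*exp(3) + exp(9))*exp(-9)/16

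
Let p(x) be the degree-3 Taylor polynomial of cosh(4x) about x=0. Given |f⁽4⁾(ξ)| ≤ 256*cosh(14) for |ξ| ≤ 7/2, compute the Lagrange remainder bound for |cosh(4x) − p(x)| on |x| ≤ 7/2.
4802*cosh(14)/3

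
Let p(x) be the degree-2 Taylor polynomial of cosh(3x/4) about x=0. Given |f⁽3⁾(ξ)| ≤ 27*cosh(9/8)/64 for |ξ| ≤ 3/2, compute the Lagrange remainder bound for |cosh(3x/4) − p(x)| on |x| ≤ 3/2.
243*cosh(9/8)/1024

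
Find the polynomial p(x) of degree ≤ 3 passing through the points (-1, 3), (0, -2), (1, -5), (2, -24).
-3*x**3 + x**2 - x - 2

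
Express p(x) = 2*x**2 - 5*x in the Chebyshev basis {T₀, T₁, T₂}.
T₀ + (-5)T₁ + T₂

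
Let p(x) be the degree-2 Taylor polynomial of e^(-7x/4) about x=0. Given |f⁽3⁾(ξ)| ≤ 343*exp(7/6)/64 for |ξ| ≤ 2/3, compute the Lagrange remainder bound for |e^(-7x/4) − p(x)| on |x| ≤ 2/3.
343*exp(7/6)/1296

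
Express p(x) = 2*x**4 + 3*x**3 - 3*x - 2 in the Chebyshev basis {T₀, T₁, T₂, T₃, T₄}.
(-5/4)T₀ + (-3/4)T₁ + T₂ + (3/4)T₃ + (1/4)T₄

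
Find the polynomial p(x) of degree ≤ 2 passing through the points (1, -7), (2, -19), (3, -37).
-3*x**2 - 3*x - 1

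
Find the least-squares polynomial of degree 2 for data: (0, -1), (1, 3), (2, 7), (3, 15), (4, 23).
-31/35 + (18/7)x + (6/7)x²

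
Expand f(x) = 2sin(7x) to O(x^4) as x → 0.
14*x - 343*x**3/3 + O(x**4)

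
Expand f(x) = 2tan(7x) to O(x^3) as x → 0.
14*x + O(x**3)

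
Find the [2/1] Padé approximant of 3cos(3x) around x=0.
3 - 27*x**2/2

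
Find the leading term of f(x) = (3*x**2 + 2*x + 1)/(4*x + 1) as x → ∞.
3*x/4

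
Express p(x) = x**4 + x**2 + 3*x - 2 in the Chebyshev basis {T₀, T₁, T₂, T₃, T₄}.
(-9/8)T₀ + (3)T₁ + T₂ + (1/8)T₄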